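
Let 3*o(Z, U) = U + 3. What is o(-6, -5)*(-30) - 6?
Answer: 14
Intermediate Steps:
o(Z, U) = 1 + U/3 (o(Z, U) = (U + 3)/3 = (3 + U)/3 = 1 + U/3)
o(-6, -5)*(-30) - 6 = (1 + (⅓)*(-5))*(-30) - 6 = (1 - 5/3)*(-30) - 6 = -⅔*(-30) - 6 = 20 - 6 = 14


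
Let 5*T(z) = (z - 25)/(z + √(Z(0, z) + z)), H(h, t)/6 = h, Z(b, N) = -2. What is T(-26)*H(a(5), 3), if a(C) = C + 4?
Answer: 17901/880 + 1377*I*√7/880 ≈ 20.342 + 4.14*I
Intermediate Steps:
a(C) = 4 + C
H(h, t) = 6*h
T(z) = (-25 + z)/(5*(z + √(-2 + z))) (T(z) = ((z - 25)/(z + √(-2 + z)))/5 = ((-25 + z)/(z + √(-2 + z)))/5 = (-25 + z)/(5*(z + √(-2 + z))))
T(-26)*H(a(5), 3) = ((-5 + (⅕)*(-26))/(-26 + √(-2 - 26)))*(6*(4 + 5)) = ((-5 - 26/5)/(-26 + √(-28)))*(6*9) = (-51/5/(-26 + 2*I*√7))*54 = -51/(5*(-26 + 2*I*√7))*54 = -2754/(5*(-26 + 2*I*√7))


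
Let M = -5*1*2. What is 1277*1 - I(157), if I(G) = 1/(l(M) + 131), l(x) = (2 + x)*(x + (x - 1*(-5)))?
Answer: 320526/251 ≈ 1277.0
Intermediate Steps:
M = -10 (M = -5*2 = -10)
l(x) = (2 + x)*(5 + 2*x) (l(x) = (2 + x)*(x + (x + 5)) = (2 + x)*(x + (5 + x)) = (2 + x)*(5 + 2*x))
I(G) = 1/251 (I(G) = 1/((10 + 2*(-10)² + 9*(-10)) + 131) = 1/((10 + 2*100 - 90) + 131) = 1/((10 + 200 - 90) + 131) = 1/(120 + 131) = 1/251)
1277*1 - I(157) = 1277*1 - 1*1/251 = 1277 - 1/251 = 320526/251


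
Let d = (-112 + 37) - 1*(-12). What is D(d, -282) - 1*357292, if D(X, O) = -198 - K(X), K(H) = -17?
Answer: -357473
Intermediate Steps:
d = -63 (d = -75 + 12 = -63)
D(X, O) = -181 (D(X, O) = -198 - 1*(-17) = -198 + 17 = -181)
D(d, -282) - 1*357292 = -181 - 1*357292 = -181 - 357292 = -357473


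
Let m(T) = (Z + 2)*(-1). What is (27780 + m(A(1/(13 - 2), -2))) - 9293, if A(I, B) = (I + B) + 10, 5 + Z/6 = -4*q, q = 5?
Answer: 18635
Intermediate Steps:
Z = -150 (Z = -30 + 6*(-4*5) = -30 + 6*(-20) = -30 - 120 = -150)
A(I, B) = 10 + B + I (A(I, B) = (B + I) + 10 = 10 + B + I)
m(T) = 148 (m(T) = (-150 + 2)*(-1) = -148*(-1) = 148)
(27780 + m(A(1/(13 - 2), -2))) - 9293 = (27780 + 148) - 9293 = 27928 - 9293 = 18635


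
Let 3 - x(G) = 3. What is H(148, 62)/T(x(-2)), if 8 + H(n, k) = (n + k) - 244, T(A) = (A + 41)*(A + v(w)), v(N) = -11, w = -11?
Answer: 42/451 ≈ 0.093126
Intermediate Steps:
x(G) = 0 (x(G) = 3 - 1*3 = 3 - 3 = 0)
T(A) = (-11 + A)*(41 + A) (T(A) = (A + 41)*(A - 11) = (41 + A)*(-11 + A) = (-11 + A)*(41 + A))
H(n, k) = -252 + k + n (H(n, k) = -8 + ((n + k) - 244) = -8 + ((k + n) - 244) = -8 + (-244 + k + n) = -252 + k + n)
H(148, 62)/T(x(-2)) = (-252 + 62 + 148)/(-451 + 0² + 30*0) = -42/(-451 + 0 + 0) = -42/(-451) = -42*(-1/451) = 42/451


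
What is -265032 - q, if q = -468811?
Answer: 203779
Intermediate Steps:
-265032 - q = -265032 - 1*(-468811) = -265032 + 468811 = 203779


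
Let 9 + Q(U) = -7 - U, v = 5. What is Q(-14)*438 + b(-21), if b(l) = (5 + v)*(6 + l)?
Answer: -1026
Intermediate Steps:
b(l) = 60 + 10*l (b(l) = (5 + 5)*(6 + l) = 10*(6 + l) = 60 + 10*l)
Q(U) = -16 - U (Q(U) = -9 + (-7 - U) = -16 - U)
Q(-14)*438 + b(-21) = (-16 - 1*(-14))*438 + (60 + 10*(-21)) = (-16 + 14)*438 + (60 - 210) = -2*438 - 150 = -876 - 150 = -1026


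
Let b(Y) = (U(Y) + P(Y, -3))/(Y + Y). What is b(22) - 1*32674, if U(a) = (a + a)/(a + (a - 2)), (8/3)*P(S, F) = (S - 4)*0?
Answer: -1372307/42 ≈ -32674.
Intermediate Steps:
P(S, F) = 0 (P(S, F) = 3*((S - 4)*0)/8 = 3*((-4 + S)*0)/8 = (3/8)*0 = 0)
U(a) = 2*a/(-2 + 2*a) (U(a) = (2*a)/(a + (-2 + a)) = (2*a)/(-2 + 2*a) = 2*a/(-2 + 2*a))
b(Y) = 1/(2*(-1 + Y)) (b(Y) = (Y/(-1 + Y) + 0)/(Y + Y) = (Y/(-1 + Y))/((2*Y)) = (Y/(-1 + Y))*(1/(2*Y)) = 1/(2*(-1 + Y)))
b(22) - 1*32674 = 1/(2*(-1 + 22)) - 1*32674 = (1/2)/21 - 32674 = (1/2)*(1/21) - 32674 = 1/42 - 32674 = -1372307/42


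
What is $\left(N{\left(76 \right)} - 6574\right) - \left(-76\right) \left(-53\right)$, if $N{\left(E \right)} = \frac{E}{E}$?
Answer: $-10601$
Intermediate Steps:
$N{\left(E \right)} = 1$
$\left(N{\left(76 \right)} - 6574\right) - \left(-76\right) \left(-53\right) = \left(1 - 6574\right) - \left(-76\right) \left(-53\right) = -6573 - 4028 = -10601$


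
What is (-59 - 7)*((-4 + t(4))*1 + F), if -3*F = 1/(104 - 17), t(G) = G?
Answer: 22/87 ≈ 0.25287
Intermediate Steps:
F = -1/261 (F = -1/(3*(104 - 17)) = -⅓/87 = -⅓*1/87 = -1/261 ≈ -0.0038314)
(-59 - 7)*((-4 + t(4))*1 + F) = (-59 - 7)*((-4 + 4)*1 - 1/261) = -66*(0*1 - 1/261) = -66*(0 - 1/261) = -66*(-1/261) = 22/87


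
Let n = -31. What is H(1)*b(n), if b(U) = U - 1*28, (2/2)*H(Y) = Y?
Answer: -59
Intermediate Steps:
H(Y) = Y
b(U) = -28 + U (b(U) = U - 28 = -28 + U)
H(1)*b(n) = 1*(-28 - 31) = 1*(-59) = -59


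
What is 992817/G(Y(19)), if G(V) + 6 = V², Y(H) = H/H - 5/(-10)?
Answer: -1323756/5 ≈ -2.6475e+5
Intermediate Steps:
Y(H) = 3/2 (Y(H) = 1 - 5*(-⅒) = 1 + ½ = 3/2)
G(V) = -6 + V²
992817/G(Y(19)) = 992817/(-6 + (3/2)²) = 992817/(-6 + 9/4) = 992817/(-15/4) = 992817*(-4/15) = -1323756/5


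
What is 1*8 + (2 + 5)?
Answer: 15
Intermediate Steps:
1*8 + (2 + 5) = 8 + 7 = 15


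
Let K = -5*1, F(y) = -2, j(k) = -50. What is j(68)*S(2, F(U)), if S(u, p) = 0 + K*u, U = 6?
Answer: 500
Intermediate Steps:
K = -5
S(u, p) = -5*u (S(u, p) = 0 - 5*u = -5*u)
j(68)*S(2, F(U)) = -(-250)*2 = -50*(-10) = 500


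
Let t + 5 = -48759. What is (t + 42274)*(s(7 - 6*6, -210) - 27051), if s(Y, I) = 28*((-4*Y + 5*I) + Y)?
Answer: 350557350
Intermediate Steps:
t = -48764 (t = -5 - 48759 = -48764)
s(Y, I) = -84*Y + 140*I (s(Y, I) = 28*(-3*Y + 5*I) = -84*Y + 140*I)
(t + 42274)*(s(7 - 6*6, -210) - 27051) = (-48764 + 42274)*((-84*(7 - 6*6) + 140*(-210)) - 27051) = -6490*((-84*(7 - 36) - 29400) - 27051) = -6490*((-84*(-29) - 29400) - 27051) = -6490*((2436 - 29400) - 27051) = -6490*(-26964 - 27051) = -6490*(-54015) = 350557350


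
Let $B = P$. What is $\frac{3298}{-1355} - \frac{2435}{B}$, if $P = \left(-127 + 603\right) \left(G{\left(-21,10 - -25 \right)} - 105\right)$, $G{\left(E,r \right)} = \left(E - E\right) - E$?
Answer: $- \frac{128567807}{54178320} \approx -2.373$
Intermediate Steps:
$G{\left(E,r \right)} = - E$ ($G{\left(E,r \right)} = 0 - E = - E$)
$P = -39984$ ($P = \left(-127 + 603\right) \left(\left(-1\right) \left(-21\right) - 105\right) = 476 \left(21 - 105\right) = 476 \left(-84\right) = -39984$)
$B = -39984$
$\frac{3298}{-1355} - \frac{2435}{B} = \frac{3298}{-1355} - \frac{2435}{-39984} = 3298 \left(- \frac{1}{1355}\right) - - \frac{2435}{39984} = - \frac{3298}{1355} + \frac{2435}{39984} = - \frac{128567807}{54178320}$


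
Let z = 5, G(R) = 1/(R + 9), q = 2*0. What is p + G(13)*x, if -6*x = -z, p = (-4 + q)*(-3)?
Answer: 1589/132 ≈ 12.038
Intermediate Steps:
q = 0
p = 12 (p = (-4 + 0)*(-3) = -4*(-3) = 12)
G(R) = 1/(9 + R)
x = ⅚ (x = -(-1)*5/6 = -⅙*(-5) = ⅚ ≈ 0.83333)
p + G(13)*x = 12 + (⅚)/(9 + 13) = 12 + (⅚)/22 = 12 + (1/22)*(⅚) = 12 + 5/132 = 1589/132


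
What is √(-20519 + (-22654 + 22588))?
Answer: I*√20585 ≈ 143.47*I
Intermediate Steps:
√(-20519 + (-22654 + 22588)) = √(-20519 - 66) = √(-20585) = I*√20585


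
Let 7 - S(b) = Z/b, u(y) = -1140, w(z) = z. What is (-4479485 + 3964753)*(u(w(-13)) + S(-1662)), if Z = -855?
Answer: 161617354922/277 ≈ 5.8346e+8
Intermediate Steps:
S(b) = 7 + 855/b (S(b) = 7 - (-855)/b = 7 + 855/b)
(-4479485 + 3964753)*(u(w(-13)) + S(-1662)) = (-4479485 + 3964753)*(-1140 + (7 + 855/(-1662))) = -514732*(-1140 + (7 + 855*(-1/1662))) = -514732*(-1140 + (7 - 285/554)) = -514732*(-1140 + 3593/554) = -514732*(-627967/554) = 161617354922/277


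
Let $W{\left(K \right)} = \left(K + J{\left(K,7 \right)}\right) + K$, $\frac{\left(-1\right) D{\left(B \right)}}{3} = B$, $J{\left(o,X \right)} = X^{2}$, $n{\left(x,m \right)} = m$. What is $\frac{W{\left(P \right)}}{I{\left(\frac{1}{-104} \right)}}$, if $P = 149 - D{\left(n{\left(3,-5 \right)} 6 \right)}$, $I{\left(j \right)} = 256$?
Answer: $\frac{167}{256} \approx 0.65234$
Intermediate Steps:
$D{\left(B \right)} = - 3 B$
$P = 59$ ($P = 149 - - 3 \left(\left(-5\right) 6\right) = 149 - \left(-3\right) \left(-30\right) = 149 - 90 = 59$)
$W{\left(K \right)} = 49 + 2 K$ ($W{\left(K \right)} = \left(K + 7^{2}\right) + K = \left(K + 49\right) + K = \left(49 + K\right) + K = 49 + 2 K$)
$\frac{W{\left(P \right)}}{I{\left(\frac{1}{-104} \right)}} = \frac{49 + 2 \cdot 59}{256} = \left(49 + 118\right) \frac{1}{256} = 167 \cdot \frac{1}{256} = \frac{167}{256}$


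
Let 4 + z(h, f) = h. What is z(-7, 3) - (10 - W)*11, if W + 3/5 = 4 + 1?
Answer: -363/5 ≈ -72.600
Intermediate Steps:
W = 22/5 (W = -3/5 + (4 + 1) = -3/5 + 5 = 22/5 ≈ 4.4000)
z(h, f) = -4 + h
z(-7, 3) - (10 - W)*11 = (-4 - 7) - (10 - 1*22/5)*11 = -11 - (10 - 22/5)*11 = -11 - 28*11/5 = -11 - 1*308/5 = -11 - 308/5 = -363/5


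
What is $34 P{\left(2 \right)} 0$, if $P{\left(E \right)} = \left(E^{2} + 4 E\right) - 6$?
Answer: $0$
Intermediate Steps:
$P{\left(E \right)} = -6 + E^{2} + 4 E$
$34 P{\left(2 \right)} 0 = 34 \left(-6 + 2^{2} + 4 \cdot 2\right) 0 = 34 \left(-6 + 4 + 8\right) 0 = 34 \cdot 6 \cdot 0 = 204 \cdot 0 = 0$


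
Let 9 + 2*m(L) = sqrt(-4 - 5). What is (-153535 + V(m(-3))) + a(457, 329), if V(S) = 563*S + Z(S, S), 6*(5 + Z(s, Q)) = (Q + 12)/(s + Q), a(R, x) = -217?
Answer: -9377437/60 + 25333*I/30 ≈ -1.5629e+5 + 844.43*I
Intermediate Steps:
m(L) = -9/2 + 3*I/2 (m(L) = -9/2 + sqrt(-4 - 5)/2 = -9/2 + sqrt(-9)/2 = -9/2 + (3*I)/2 = -9/2 + 3*I/2)
Z(s, Q) = -5 + (12 + Q)/(6*(Q + s)) (Z(s, Q) = -5 + ((Q + 12)/(s + Q))/6 = -5 + ((12 + Q)/(Q + s))/6 = -5 + (12 + Q)/(6*(Q + s)))
V(S) = 563*S + (2 - 59*S/6)/(2*S) (V(S) = 563*S + (2 - 5*S - 29*S/6)/(S + S) = 563*S + (2 - 59*S/6)/((2*S)) = 563*S + (1/(2*S))*(2 - 59*S/6) = 563*S + (2 - 59*S/6)/(2*S))
(-153535 + V(m(-3))) + a(457, 329) = (-153535 + (-59/12 + 1/(-9/2 + 3*I/2) + 563*(-9/2 + 3*I/2))) - 217 = (-153535 + (-59/12 + 2*(-9/2 - 3*I/2)/45 + (-5067/2 + 1689*I/2))) - 217 = (-153535 + (-30461/12 + 2*(-9/2 - 3*I/2)/45 + 1689*I/2)) - 217 = (-1872881/12 + 2*(-9/2 - 3*I/2)/45 + 1689*I/2) - 217 = -1875485/12 + 2*(-9/2 - 3*I/2)/45 + 1689*I/2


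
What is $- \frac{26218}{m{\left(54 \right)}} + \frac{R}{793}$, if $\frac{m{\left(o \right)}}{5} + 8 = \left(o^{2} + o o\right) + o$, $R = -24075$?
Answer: $- \frac{364177562}{11653135} \approx -31.251$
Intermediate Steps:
$m{\left(o \right)} = -40 + 5 o + 10 o^{2}$ ($m{\left(o \right)} = -40 + 5 \left(\left(o^{2} + o o\right) + o\right) = -40 + 5 \left(\left(o^{2} + o^{2}\right) + o\right) = -40 + 5 \left(2 o^{2} + o\right) = -40 + 5 \left(o + 2 o^{2}\right) = -40 + \left(5 o + 10 o^{2}\right) = -40 + 5 o + 10 o^{2}$)
$- \frac{26218}{m{\left(54 \right)}} + \frac{R}{793} = - \frac{26218}{-40 + 5 \cdot 54 + 10 \cdot 54^{2}} - \frac{24075}{793} = - \frac{26218}{-40 + 270 + 10 \cdot 2916} - \frac{24075}{793} = - \frac{26218}{-40 + 270 + 29160} - \frac{24075}{793} = - \frac{26218}{29390} - \frac{24075}{793} = \left(-26218\right) \frac{1}{29390} - \frac{24075}{793} = - \frac{13109}{14695} - \frac{24075}{793} = - \frac{364177562}{11653135}$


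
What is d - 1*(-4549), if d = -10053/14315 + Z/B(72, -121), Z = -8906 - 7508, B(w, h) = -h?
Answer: 7643208312/1732115 ≈ 4412.6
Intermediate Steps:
Z = -16414
d = -236182823/1732115 (d = -10053/14315 - 16414/((-1*(-121))) = -10053*1/14315 - 16414/121 = -10053/14315 - 16414*1/121 = -10053/14315 - 16414/121 = -236182823/1732115 ≈ -136.36)
d - 1*(-4549) = -236182823/1732115 - 1*(-4549) = -236182823/1732115 + 4549 = 7643208312/1732115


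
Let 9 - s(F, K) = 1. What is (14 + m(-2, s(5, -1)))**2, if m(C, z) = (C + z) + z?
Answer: 784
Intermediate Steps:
s(F, K) = 8 (s(F, K) = 9 - 1*1 = 9 - 1 = 8)
m(C, z) = C + 2*z
(14 + m(-2, s(5, -1)))**2 = (14 + (-2 + 2*8))**2 = (14 + (-2 + 16))**2 = (14 + 14)**2 = 28**2 = 784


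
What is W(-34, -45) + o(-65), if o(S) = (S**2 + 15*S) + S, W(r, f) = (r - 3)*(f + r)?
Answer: 6108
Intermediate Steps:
W(r, f) = (-3 + r)*(f + r)
o(S) = S**2 + 16*S
W(-34, -45) + o(-65) = ((-34)**2 - 3*(-45) - 3*(-34) - 45*(-34)) - 65*(16 - 65) = (1156 + 135 + 102 + 1530) - 65*(-49) = 2923 + 3185 = 6108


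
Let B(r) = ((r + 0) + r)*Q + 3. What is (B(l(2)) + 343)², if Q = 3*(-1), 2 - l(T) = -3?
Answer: 99856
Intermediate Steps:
l(T) = 5 (l(T) = 2 - 1*(-3) = 2 + 3 = 5)
Q = -3
B(r) = 3 - 6*r (B(r) = ((r + 0) + r)*(-3) + 3 = (r + r)*(-3) + 3 = (2*r)*(-3) + 3 = -6*r + 3 = 3 - 6*r)
(B(l(2)) + 343)² = ((3 - 6*5) + 343)² = ((3 - 30) + 343)² = (-27 + 343)² = 316² = 99856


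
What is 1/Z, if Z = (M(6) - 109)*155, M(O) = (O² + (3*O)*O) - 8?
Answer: 1/4185 ≈ 0.00023895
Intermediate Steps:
M(O) = -8 + 4*O² (M(O) = (O² + 3*O²) - 8 = 4*O² - 8 = -8 + 4*O²)
Z = 4185 (Z = ((-8 + 4*6²) - 109)*155 = ((-8 + 4*36) - 109)*155 = ((-8 + 144) - 109)*155 = (136 - 109)*155 = 27*155 = 4185)
1/Z = 1/4185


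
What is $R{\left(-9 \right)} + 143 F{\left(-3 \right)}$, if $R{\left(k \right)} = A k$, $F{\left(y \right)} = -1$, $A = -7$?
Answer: $-80$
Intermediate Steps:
$R{\left(k \right)} = - 7 k$
$R{\left(-9 \right)} + 143 F{\left(-3 \right)} = \left(-7\right) \left(-9\right) + 143 \left(-1\right) = 63 - 143 = -80$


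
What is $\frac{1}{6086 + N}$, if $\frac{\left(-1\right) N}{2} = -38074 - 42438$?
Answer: $\frac{1}{167110} \approx 5.9841 \cdot 10^{-6}$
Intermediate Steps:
$N = 161024$ ($N = - 2 \left(-38074 - 42438\right) = \left(-2\right) \left(-80512\right) = 161024$)
$\frac{1}{6086 + N} = \frac{1}{6086 + 161024} = \frac{1}{167110}$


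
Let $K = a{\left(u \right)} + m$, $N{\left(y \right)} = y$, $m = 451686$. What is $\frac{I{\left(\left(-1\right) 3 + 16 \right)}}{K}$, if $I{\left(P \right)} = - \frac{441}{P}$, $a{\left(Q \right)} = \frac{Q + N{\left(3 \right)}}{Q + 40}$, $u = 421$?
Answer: $- \frac{29043}{386708530} \approx -7.5103 \cdot 10^{-5}$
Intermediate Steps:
$a{\left(Q \right)} = \frac{3 + Q}{40 + Q}$ ($a{\left(Q \right)} = \frac{Q + 3}{Q + 40} = \frac{3 + Q}{40 + Q}$)
$K = \frac{208227670}{461}$ ($K = \frac{3 + 421}{40 + 421} + 451686 = \frac{1}{461} \cdot 424 + 451686 = \frac{424}{461} + 451686 = \frac{208227670}{461} \approx 4.5169 \cdot 10^{5}$)
$\frac{I{\left(\left(-1\right) 3 + 16 \right)}}{K} = \frac{\left(-441\right) \frac{1}{\left(-1\right) 3 + 16}}{\frac{208227670}{461}} = - \frac{441}{-3 + 16} \cdot \frac{461}{208227670} = - \frac{441}{13} \cdot \frac{461}{208227670} = \left(-441\right) \frac{1}{13} \cdot \frac{461}{208227670} = \left(- \frac{441}{13}\right) \frac{461}{208227670} = - \frac{29043}{386708530}$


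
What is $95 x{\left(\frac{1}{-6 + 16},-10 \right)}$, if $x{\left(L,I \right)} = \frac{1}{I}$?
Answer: $- \frac{19}{2} \approx -9.5$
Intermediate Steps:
$95 x{\left(\frac{1}{-6 + 16},-10 \right)} = \frac{95}{-10} = 95 \left(- \frac{1}{10}\right) = - \frac{19}{2}$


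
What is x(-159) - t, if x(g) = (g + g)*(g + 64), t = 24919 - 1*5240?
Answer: 10531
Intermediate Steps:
t = 19679 (t = 24919 - 5240 = 19679)
x(g) = 2*g*(64 + g) (x(g) = (2*g)*(64 + g) = 2*g*(64 + g))
x(-159) - t = 2*(-159)*(64 - 159) - 1*19679 = 2*(-159)*(-95) - 19679 = 30210 - 19679 = 10531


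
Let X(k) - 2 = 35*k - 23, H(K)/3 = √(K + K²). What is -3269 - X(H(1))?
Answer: -3248 - 105*√2 ≈ -3396.5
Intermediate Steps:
H(K) = 3*√(K + K²)
X(k) = -21 + 35*k (X(k) = 2 + (35*k - 23) = 2 + (-23 + 35*k) = -21 + 35*k)
-3269 - X(H(1)) = -3269 - (-21 + 35*(3*√(1*(1 + 1)))) = -3269 - (-21 + 35*(3*√(1*2))) = -3269 - (-21 + 35*(3*√2)) = -3269 - (-21 + 105*√2) = -3269 + (21 - 105*√2) = -3248 - 105*√2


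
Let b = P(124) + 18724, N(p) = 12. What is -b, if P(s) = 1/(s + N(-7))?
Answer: -2546465/136 ≈ -18724.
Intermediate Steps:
P(s) = 1/(12 + s) (P(s) = 1/(s + 12) = 1/(12 + s))
b = 2546465/136 (b = 1/(12 + 124) + 18724 = 1/136 + 18724 = 2546465/136 ≈ 18724.)
-b = -1*2546465/136 = -2546465/136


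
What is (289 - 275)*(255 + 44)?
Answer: 4186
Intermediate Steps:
(289 - 275)*(255 + 44) = 14*299 = 4186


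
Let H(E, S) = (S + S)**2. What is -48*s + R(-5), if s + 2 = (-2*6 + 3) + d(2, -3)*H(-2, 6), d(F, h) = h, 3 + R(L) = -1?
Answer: 21260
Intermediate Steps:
R(L) = -4 (R(L) = -3 - 1 = -4)
H(E, S) = 4*S**2 (H(E, S) = (2*S)**2 = 4*S**2)
s = -443 (s = -2 + ((-2*6 + 3) - 12*6**2) = -2 + ((-12 + 3) - 12*36) = -2 + (-9 - 3*144) = -2 + (-9 - 432) = -2 - 441 = -443)
-48*s + R(-5) = -48*(-443) - 4 = 21264 - 4 = 21260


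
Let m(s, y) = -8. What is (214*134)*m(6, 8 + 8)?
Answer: -229408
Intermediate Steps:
(214*134)*m(6, 8 + 8) = (214*134)*(-8) = 28676*(-8) = -229408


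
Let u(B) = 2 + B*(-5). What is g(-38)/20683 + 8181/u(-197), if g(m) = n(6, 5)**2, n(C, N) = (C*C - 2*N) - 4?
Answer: 56561777/6804707 ≈ 8.3121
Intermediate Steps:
u(B) = 2 - 5*B
n(C, N) = -4 + C**2 - 2*N (n(C, N) = (C**2 - 2*N) - 4 = -4 + C**2 - 2*N)
g(m) = 484 (g(m) = (-4 + 6**2 - 2*5)**2 = (-4 + 36 - 10)**2 = 22**2 = 484)
g(-38)/20683 + 8181/u(-197) = 484/20683 + 8181/(2 - 5*(-197)) = 484*(1/20683) + 8181/(2 + 985) = 484/20683 + 8181/987 = 484/20683 + 8181*(1/987) = 484/20683 + 2727/329 = 56561777/6804707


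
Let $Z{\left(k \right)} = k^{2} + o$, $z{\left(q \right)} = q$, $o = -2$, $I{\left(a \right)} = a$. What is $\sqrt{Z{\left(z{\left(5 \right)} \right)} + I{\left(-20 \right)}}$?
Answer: $\sqrt{3} \approx 1.732$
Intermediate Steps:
$Z{\left(k \right)} = -2 + k^{2}$ ($Z{\left(k \right)} = k^{2} - 2 = -2 + k^{2}$)
$\sqrt{Z{\left(z{\left(5 \right)} \right)} + I{\left(-20 \right)}} = \sqrt{\left(-2 + 5^{2}\right) - 20} = \sqrt{\left(-2 + 25\right) - 20} = \sqrt{23 - 20} = \sqrt{3}$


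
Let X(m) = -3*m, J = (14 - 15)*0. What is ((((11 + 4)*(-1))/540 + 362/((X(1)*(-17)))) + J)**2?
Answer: 18722929/374544 ≈ 49.989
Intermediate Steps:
J = 0 (J = -1*0 = 0)
((((11 + 4)*(-1))/540 + 362/((X(1)*(-17)))) + J)**2 = ((((11 + 4)*(-1))/540 + 362/((-3*1*(-17)))) + 0)**2 = (((15*(-1))*(1/540) + 362/((-3*(-17)))) + 0)**2 = ((-15*1/540 + 362/51) + 0)**2 = ((-1/36 + 362*(1/51)) + 0)**2 = ((-1/36 + 362/51) + 0)**2 = (4327/612 + 0)**2 = (4327/612)**2 = 18722929/374544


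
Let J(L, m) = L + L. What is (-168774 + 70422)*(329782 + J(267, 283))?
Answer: -32487239232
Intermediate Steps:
J(L, m) = 2*L
(-168774 + 70422)*(329782 + J(267, 283)) = (-168774 + 70422)*(329782 + 2*267) = -98352*(329782 + 534) = -98352*330316 = -32487239232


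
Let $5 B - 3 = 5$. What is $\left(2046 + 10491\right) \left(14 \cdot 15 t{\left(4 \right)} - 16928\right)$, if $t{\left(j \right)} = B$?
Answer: $-208013904$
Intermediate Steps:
$B = \frac{8}{5}$ ($B = \frac{3}{5} + \frac{1}{5} \cdot 5 = \frac{3}{5} + 1 = \frac{8}{5} \approx 1.6$)
$t{\left(j \right)} = \frac{8}{5}$
$\left(2046 + 10491\right) \left(14 \cdot 15 t{\left(4 \right)} - 16928\right) = \left(2046 + 10491\right) \left(14 \cdot 15 \cdot \frac{8}{5} - 16928\right) = 12537 \left(210 \cdot \frac{8}{5} - 16928\right) = 12537 \left(336 - 16928\right) = 12537 \left(-16592\right) = -208013904$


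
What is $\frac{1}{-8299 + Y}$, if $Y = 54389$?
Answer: $\frac{1}{46090} \approx 2.1697 \cdot 10^{-5}$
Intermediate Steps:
$\frac{1}{-8299 + Y} = \frac{1}{-8299 + 54389} = \frac{1}{46090}$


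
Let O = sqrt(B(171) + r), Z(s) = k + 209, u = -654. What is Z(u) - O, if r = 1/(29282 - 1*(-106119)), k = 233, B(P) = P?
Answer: 442 - 2*sqrt(931931273)/4669 ≈ 428.92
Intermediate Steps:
Z(s) = 442 (Z(s) = 233 + 209 = 442)
r = 1/135401 (r = 1/(29282 + 106119) = 1/135401 ≈ 7.3855e-6)
O = 2*sqrt(931931273)/4669 (O = sqrt(171 + 1/135401) = sqrt(23153572/135401) = 2*sqrt(931931273)/4669 ≈ 13.077)
Z(u) - O = 442 - 2*sqrt(931931273)/4669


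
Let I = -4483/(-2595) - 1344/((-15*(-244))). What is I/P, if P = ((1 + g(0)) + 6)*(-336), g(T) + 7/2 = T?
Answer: -43067/37230984 ≈ -0.0011568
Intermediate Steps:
g(T) = -7/2 + T
P = -1176 (P = ((1 + (-7/2 + 0)) + 6)*(-336) = ((1 - 7/2) + 6)*(-336) = (-5/2 + 6)*(-336) = (7/2)*(-336) = -1176)
I = 43067/31659 (I = -4483*(-1/2595) - 1344/3660 = 4483/2595 - 1344*1/3660 = 4483/2595 - 112/305 = 43067/31659 ≈ 1.3603)
I/P = (43067/31659)/(-1176) = (43067/31659)*(-1/1176) = -43067/37230984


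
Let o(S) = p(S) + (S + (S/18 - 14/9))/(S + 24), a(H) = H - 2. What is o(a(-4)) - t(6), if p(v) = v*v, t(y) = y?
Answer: 4789/162 ≈ 29.562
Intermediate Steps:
p(v) = v²
a(H) = -2 + H
o(S) = S² + (-14/9 + 19*S/18)/(24 + S) (o(S) = S² + (S + (S/18 - 14/9))/(S + 24) = S² + (S + (S*(1/18) - 14*⅑))/(24 + S) = S² + (S + (S/18 - 14/9))/(24 + S) = S² + (S + (-14/9 + S/18))/(24 + S) = S² + (-14/9 + 19*S/18)/(24 + S))
o(a(-4)) - t(6) = (-28 + 18*(-2 - 4)³ + 19*(-2 - 4) + 432*(-2 - 4)²)/(18*(24 + (-2 - 4))) - 1*6 = (-28 + 18*(-6)³ + 19*(-6) + 432*(-6)²)/(18*(24 - 6)) - 6 = (1/18)*(-28 + 18*(-216) - 114 + 432*36)/18 - 6 = (1/18)*(1/18)*(-28 - 3888 - 114 + 15552) - 6 = (1/18)*(1/18)*11522 - 6 = 5761/162 - 6 = 4789/162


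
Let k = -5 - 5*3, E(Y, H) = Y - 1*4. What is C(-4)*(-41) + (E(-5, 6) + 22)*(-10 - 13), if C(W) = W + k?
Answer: 685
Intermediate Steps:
E(Y, H) = -4 + Y (E(Y, H) = Y - 4 = -4 + Y)
k = -20 (k = -5 - 15 = -20)
C(W) = -20 + W (C(W) = W - 20 = -20 + W)
C(-4)*(-41) + (E(-5, 6) + 22)*(-10 - 13) = (-20 - 4)*(-41) + ((-4 - 5) + 22)*(-10 - 13) = -24*(-41) + (-9 + 22)*(-23) = 984 + 13*(-23) = 984 - 299 = 685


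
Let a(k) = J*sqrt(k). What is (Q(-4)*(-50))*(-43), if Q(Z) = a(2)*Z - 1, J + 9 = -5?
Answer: -2150 + 120400*sqrt(2) ≈ 1.6812e+5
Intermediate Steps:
J = -14 (J = -9 - 5 = -14)
a(k) = -14*sqrt(k)
Q(Z) = -1 - 14*Z*sqrt(2) (Q(Z) = (-14*sqrt(2))*Z - 1 = -14*Z*sqrt(2) - 1 = -1 - 14*Z*sqrt(2))
(Q(-4)*(-50))*(-43) = ((-1 - 14*(-4)*sqrt(2))*(-50))*(-43) = ((-1 + 56*sqrt(2))*(-50))*(-43) = (50 - 2800*sqrt(2))*(-43) = -2150 + 120400*sqrt(2)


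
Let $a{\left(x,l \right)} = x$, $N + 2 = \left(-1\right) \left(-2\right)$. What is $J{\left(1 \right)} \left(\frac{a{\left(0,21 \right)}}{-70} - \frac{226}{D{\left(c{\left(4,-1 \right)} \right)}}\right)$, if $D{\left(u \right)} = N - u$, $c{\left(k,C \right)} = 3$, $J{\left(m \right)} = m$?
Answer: $\frac{226}{3} \approx 75.333$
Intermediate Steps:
$N = 0$ ($N = -2 - -2 = -2 + 2 = 0$)
$D{\left(u \right)} = - u$ ($D{\left(u \right)} = 0 - u = - u$)
$J{\left(1 \right)} \left(\frac{a{\left(0,21 \right)}}{-70} - \frac{226}{D{\left(c{\left(4,-1 \right)} \right)}}\right) = 1 \left(\frac{0}{-70} - \frac{226}{\left(-1\right) 3}\right) = 1 \left(0 \left(- \frac{1}{70}\right) - \frac{226}{-3}\right) = 1 \left(0 - - \frac{226}{3}\right) = 1 \left(0 + \frac{226}{3}\right) = 1 \cdot \frac{226}{3} = \frac{226}{3}$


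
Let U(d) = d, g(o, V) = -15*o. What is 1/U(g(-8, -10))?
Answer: 1/120 ≈ 0.0083333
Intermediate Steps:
1/U(g(-8, -10)) = 1/(-15*(-8)) = 1/120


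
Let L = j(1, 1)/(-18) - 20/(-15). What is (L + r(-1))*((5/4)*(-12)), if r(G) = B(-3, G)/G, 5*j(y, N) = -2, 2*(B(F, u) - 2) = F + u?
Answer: -61/3 ≈ -20.333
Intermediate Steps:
B(F, u) = 2 + F/2 + u/2 (B(F, u) = 2 + (F + u)/2 = 2 + (F/2 + u/2) = 2 + F/2 + u/2)
j(y, N) = -⅖ (j(y, N) = (⅕)*(-2) = -⅖)
r(G) = (½ + G/2)/G (r(G) = (2 + (½)*(-3) + G/2)/G = (2 - 3/2 + G/2)/G = (½ + G/2)/G)
L = 61/45 (L = -⅖/(-18) - 20/(-15) = -⅖*(-1/18) - 20*(-1/15) = 1/45 + 4/3 = 61/45 ≈ 1.3556)
(L + r(-1))*((5/4)*(-12)) = (61/45 + (½)*(1 - 1)/(-1))*((5/4)*(-12)) = (61/45 + (½)*(-1)*0)*((5*(¼))*(-12)) = (61/45 + 0)*((5/4)*(-12)) = (61/45)*(-15) = -61/3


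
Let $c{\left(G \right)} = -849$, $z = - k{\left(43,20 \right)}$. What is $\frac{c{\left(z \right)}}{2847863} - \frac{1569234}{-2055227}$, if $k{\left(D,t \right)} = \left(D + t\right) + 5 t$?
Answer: $\frac{4467218559219}{5853004929901} \approx 0.76324$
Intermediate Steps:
$k{\left(D,t \right)} = D + 6 t$
$z = -163$ ($z = - (43 + 6 \cdot 20) = - (43 + 120) = \left(-1\right) 163 = -163$)
$\frac{c{\left(z \right)}}{2847863} - \frac{1569234}{-2055227} = - \frac{849}{2847863} - \frac{1569234}{-2055227} = \left(-849\right) \frac{1}{2847863} - - \frac{1569234}{2055227} = - \frac{849}{2847863} + \frac{1569234}{2055227} = \frac{4467218559219}{5853004929901}$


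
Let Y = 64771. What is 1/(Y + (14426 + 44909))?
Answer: 1/124106 ≈ 8.0576e-6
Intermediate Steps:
1/(Y + (14426 + 44909)) = 1/(64771 + (14426 + 44909)) = 1/(64771 + 59335) = 1/124106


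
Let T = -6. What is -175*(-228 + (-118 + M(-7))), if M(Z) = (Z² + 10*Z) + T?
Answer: 65275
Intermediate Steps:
M(Z) = -6 + Z² + 10*Z (M(Z) = (Z² + 10*Z) - 6 = -6 + Z² + 10*Z)
-175*(-228 + (-118 + M(-7))) = -175*(-228 + (-118 + (-6 + (-7)² + 10*(-7)))) = -175*(-228 + (-118 + (-6 + 49 - 70))) = -175*(-228 + (-118 - 27)) = -175*(-228 - 145) = -175*(-373) = 65275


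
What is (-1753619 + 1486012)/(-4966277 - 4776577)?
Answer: 267607/9742854 ≈ 0.027467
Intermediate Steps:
(-1753619 + 1486012)/(-4966277 - 4776577) = -267607/(-9742854) = -267607*(-1/9742854) = 267607/9742854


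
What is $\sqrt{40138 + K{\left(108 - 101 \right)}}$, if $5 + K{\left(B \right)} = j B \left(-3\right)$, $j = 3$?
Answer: $\sqrt{40070} \approx 200.17$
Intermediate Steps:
$K{\left(B \right)} = -5 - 9 B$ ($K{\left(B \right)} = -5 + 3 B \left(-3\right) = -5 - 9 B$)
$\sqrt{40138 + K{\left(108 - 101 \right)}} = \sqrt{40138 - \left(5 + 9 \left(108 - 101\right)\right)} = \sqrt{40138 - 68} = \sqrt{40070}$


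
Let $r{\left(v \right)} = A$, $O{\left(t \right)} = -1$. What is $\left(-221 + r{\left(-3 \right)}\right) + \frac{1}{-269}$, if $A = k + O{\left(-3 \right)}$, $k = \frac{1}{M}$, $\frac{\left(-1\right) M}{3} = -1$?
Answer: $- \frac{178888}{807} \approx -221.67$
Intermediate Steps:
$M = 3$ ($M = \left(-3\right) \left(-1\right) = 3$)
$k = \frac{1}{3} \approx 0.33333$
$A = - \frac{2}{3}$ ($A = \frac{1}{3} - 1 = - \frac{2}{3} \approx -0.66667$)
$r{\left(v \right)} = - \frac{2}{3}$
$\left(-221 + r{\left(-3 \right)}\right) + \frac{1}{-269} = \left(-221 - \frac{2}{3}\right) + \frac{1}{-269} = - \frac{665}{3} - \frac{1}{269} = - \frac{178888}{807}$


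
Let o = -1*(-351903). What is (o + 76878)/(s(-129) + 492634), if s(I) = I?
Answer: 428781/492505 ≈ 0.87061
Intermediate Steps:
o = 351903
(o + 76878)/(s(-129) + 492634) = (351903 + 76878)/(-129 + 492634) = 428781/492505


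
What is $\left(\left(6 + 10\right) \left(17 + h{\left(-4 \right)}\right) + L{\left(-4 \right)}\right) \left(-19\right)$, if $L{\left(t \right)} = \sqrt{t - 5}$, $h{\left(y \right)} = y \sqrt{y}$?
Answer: $-5168 + 2375 i \approx -5168.0 + 2375.0 i$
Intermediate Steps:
$h{\left(y \right)} = y^{\frac{3}{2}}$
$L{\left(t \right)} = \sqrt{-5 + t}$
$\left(\left(6 + 10\right) \left(17 + h{\left(-4 \right)}\right) + L{\left(-4 \right)}\right) \left(-19\right) = \left(\left(6 + 10\right) \left(17 + \left(-4\right)^{\frac{3}{2}}\right) + \sqrt{-5 - 4}\right) \left(-19\right) = \left(16 \left(17 - 8 i\right) + \sqrt{-9}\right) \left(-19\right) = \left(\left(272 - 128 i\right) + 3 i\right) \left(-19\right) = \left(272 - 125 i\right) \left(-19\right) = -5168 + 2375 i$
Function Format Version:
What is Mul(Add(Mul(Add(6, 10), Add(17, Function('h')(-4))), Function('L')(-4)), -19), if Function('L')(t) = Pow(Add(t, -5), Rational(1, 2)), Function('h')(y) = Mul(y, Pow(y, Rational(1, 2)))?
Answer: Add(-5168, Mul(2375, I)) ≈ Add(-5168.0, Mul(2375.0, I))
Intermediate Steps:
Function('h')(y) = Pow(y, Rational(3, 2))
Function('L')(t) = Pow(Add(-5, t), Rational(1, 2))
Mul(Add(Mul(Add(6, 10), Add(17, Function('h')(-4))), Function('L')(-4)), -19) = Mul(Add(Mul(Add(6, 10), Add(17, Pow(-4, Rational(3, 2)))), Pow(Add(-5, -4), Rational(1, 2))), -19) = Mul(Add(Mul(16, Add(17, Mul(-8, I))), Pow(-9, Rational(1, 2))), -19) = Mul(Add(Add(272, Mul(-128, I)), Mul(3, I)), -19) = Mul(Add(272, Mul(-125, I)), -19) = Add(-5168, Mul(2375, I))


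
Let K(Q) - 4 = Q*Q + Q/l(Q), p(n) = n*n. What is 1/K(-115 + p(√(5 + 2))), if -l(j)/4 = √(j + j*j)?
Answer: 4993904/58268871845 - 6*√321/58268871845 ≈ 8.5703e-5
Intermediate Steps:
l(j) = -4*√(j + j²) (l(j) = -4*√(j + j*j) = -4*√(j + j²))
p(n) = n²
K(Q) = 4 + Q² - Q/(4*√(Q*(1 + Q))) (K(Q) = 4 + (Q*Q + Q/((-4*√(Q*(1 + Q))))) = 4 + (Q² + Q*(-1/(4*√(Q*(1 + Q))))) = 4 + (Q² - Q/(4*√(Q*(1 + Q)))) = 4 + Q² - Q/(4*√(Q*(1 + Q))))
1/K(-115 + p(√(5 + 2))) = 1/(4 + (-115 + (√(5 + 2))²)² - (-115 + (√(5 + 2))²)/(4*√((-115 + (√(5 + 2))²) + (-115 + (√(5 + 2))²)²))) = 1/(4 + (-115 + (√7)²)² - (-115 + (√7)²)/(4*√((-115 + (√7)²) + (-115 + (√7)²)²))) = 1/(4 + (-115 + 7)² - (-115 + 7)/(4*√((-115 + 7) + (-115 + 7)²))) = 1/(4 + (-108)² - ¼*(-108)/√(-108 + (-108)²)) = 1/(4 + 11664 - ¼*(-108)/√(-108 + 11664)) = 1/(4 + 11664 - ¼*(-108)/√11556) = 1/(4 + 11664 - ¼*(-108)*√321/1926) = 1/(4 + 11664 + 3*√321/214) = 1/(11668 + 3*√321/214)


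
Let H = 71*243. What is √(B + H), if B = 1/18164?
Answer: √1423074441713/9082 ≈ 131.35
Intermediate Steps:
H = 17253
B = 1/18164 ≈ 5.5054e-5
√(B + H) = √(1/18164 + 17253) = √(313383493/18164) = √1423074441713/9082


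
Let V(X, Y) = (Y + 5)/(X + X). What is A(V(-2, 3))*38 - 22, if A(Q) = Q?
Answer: -98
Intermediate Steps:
V(X, Y) = (5 + Y)/(2*X) (V(X, Y) = (5 + Y)/((2*X)) = (5 + Y)*(1/(2*X)) = (5 + Y)/(2*X))
A(V(-2, 3))*38 - 22 = ((1/2)*(5 + 3)/(-2))*38 - 22 = ((1/2)*(-1/2)*8)*38 - 22 = -2*38 - 22 = -76 - 22 = -98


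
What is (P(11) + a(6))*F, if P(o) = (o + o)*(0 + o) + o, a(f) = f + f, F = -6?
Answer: -1590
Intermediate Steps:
a(f) = 2*f
P(o) = o + 2*o**2 (P(o) = (2*o)*o + o = 2*o**2 + o = o + 2*o**2)
(P(11) + a(6))*F = (11*(1 + 2*11) + 2*6)*(-6) = (11*(1 + 22) + 12)*(-6) = (11*23 + 12)*(-6) = (253 + 12)*(-6) = 265*(-6) = -1590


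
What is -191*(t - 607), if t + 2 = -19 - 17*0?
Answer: 119948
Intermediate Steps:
t = -21 (t = -2 + (-19 - 17*0) = -2 + (-19 + 0) = -2 - 19 = -21)
-191*(t - 607) = -191*(-21 - 607) = -191*(-628) = 119948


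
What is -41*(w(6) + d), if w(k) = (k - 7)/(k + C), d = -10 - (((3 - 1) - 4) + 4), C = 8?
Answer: 6929/14 ≈ 494.93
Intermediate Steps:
d = -12 (d = -10 - ((2 - 4) + 4) = -10 - (-2 + 4) = -10 - 1*2 = -10 - 2 = -12)
w(k) = (-7 + k)/(8 + k) (w(k) = (k - 7)/(k + 8) = (-7 + k)/(8 + k))
-41*(w(6) + d) = -41*((-7 + 6)/(8 + 6) - 12) = -41*(-1/14 - 12) = -41*(-169/14) = 6929/14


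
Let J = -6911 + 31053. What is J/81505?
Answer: 24142/81505 ≈ 0.29620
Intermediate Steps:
J = 24142
J/81505 = 24142/81505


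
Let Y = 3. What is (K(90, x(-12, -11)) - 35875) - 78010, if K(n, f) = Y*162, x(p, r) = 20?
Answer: -113399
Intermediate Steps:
K(n, f) = 486 (K(n, f) = 3*162 = 486)
(K(90, x(-12, -11)) - 35875) - 78010 = (486 - 35875) - 78010 = -35389 - 78010 = -113399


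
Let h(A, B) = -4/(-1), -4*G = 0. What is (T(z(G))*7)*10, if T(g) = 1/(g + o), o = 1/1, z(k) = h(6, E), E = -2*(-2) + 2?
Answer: 14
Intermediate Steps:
E = 6 (E = 4 + 2 = 6)
G = 0 (G = -¼*0 = 0)
h(A, B) = 4 (h(A, B) = -4*(-1) = 4)
z(k) = 4
o = 1 (o = 1*1 = 1)
T(g) = 1/(1 + g) (T(g) = 1/(g + 1) = 1/(1 + g))
(T(z(G))*7)*10 = (7/(1 + 4))*10 = (7/5)*10 = 14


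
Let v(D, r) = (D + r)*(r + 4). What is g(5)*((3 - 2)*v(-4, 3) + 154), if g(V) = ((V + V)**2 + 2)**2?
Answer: 1529388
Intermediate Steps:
v(D, r) = (4 + r)*(D + r) (v(D, r) = (D + r)*(4 + r) = (4 + r)*(D + r))
g(V) = (2 + 4*V**2)**2 (g(V) = ((2*V)**2 + 2)**2 = (4*V**2 + 2)**2 = (2 + 4*V**2)**2)
g(5)*((3 - 2)*v(-4, 3) + 154) = (4*(1 + 2*5**2)**2)*((3 - 2)*(3**2 + 4*(-4) + 4*3 - 4*3) + 154) = (4*(1 + 2*25)**2)*(1*(9 - 16 + 12 - 12) + 154) = (4*(1 + 50)**2)*(1*(-7) + 154) = (4*51**2)*(-7 + 154) = (4*2601)*147 = 10404*147 = 1529388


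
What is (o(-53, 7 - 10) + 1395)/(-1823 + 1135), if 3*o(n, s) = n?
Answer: -1033/516 ≈ -2.0019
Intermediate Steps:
o(n, s) = n/3
(o(-53, 7 - 10) + 1395)/(-1823 + 1135) = ((1/3)*(-53) + 1395)/(-1823 + 1135) = (-53/3 + 1395)/(-688) = (4132/3)*(-1/688) = -1033/516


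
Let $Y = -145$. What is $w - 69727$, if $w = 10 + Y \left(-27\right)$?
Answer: $-65802$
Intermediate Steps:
$w = 3925$ ($w = 10 - -3915 = 10 + 3915 = 3925$)
$w - 69727 = 3925 - 69727 = -65802$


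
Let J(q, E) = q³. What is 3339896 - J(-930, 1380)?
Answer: 807696896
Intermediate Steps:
3339896 - J(-930, 1380) = 3339896 - 1*(-930)³ = 3339896 - 1*(-804357000) = 3339896 + 804357000 = 807696896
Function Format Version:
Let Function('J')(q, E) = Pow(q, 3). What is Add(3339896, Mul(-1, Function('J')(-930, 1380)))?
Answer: 807696896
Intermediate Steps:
Add(3339896, Mul(-1, Function('J')(-930, 1380))) = Add(3339896, Mul(-1, Pow(-930, 3))) = Add(3339896, Mul(-1, -804357000)) = Add(3339896, 804357000) = 807696896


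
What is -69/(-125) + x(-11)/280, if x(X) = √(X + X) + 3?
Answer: 3939/7000 + I*√22/280 ≈ 0.56271 + 0.016751*I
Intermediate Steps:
x(X) = 3 + √2*√X (x(X) = √(2*X) + 3 = √2*√X + 3 = 3 + √2*√X)
-69/(-125) + x(-11)/280 = -69/(-125) + (3 + √2*√(-11))/280 = -69*(-1/125) + (3 + √2*(I*√11))*(1/280) = 69/125 + (3 + I*√22)*(1/280) = 69/125 + (3/280 + I*√22/280) = 3939/7000 + I*√22/280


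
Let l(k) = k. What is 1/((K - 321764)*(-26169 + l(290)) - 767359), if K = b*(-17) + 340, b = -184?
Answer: 1/8236414825 ≈ 1.2141e-10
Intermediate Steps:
K = 3468 (K = -184*(-17) + 340 = 3128 + 340 = 3468)
1/((K - 321764)*(-26169 + l(290)) - 767359) = 1/((3468 - 321764)*(-26169 + 290) - 767359) = 1/(-318296*(-25879) - 767359) = 1/(8237182184 - 767359) = 1/8236414825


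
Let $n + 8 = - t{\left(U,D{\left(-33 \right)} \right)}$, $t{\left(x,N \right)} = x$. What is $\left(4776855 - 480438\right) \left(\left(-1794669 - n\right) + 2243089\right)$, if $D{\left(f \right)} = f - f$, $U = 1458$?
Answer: $1932897858462$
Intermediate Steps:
$D{\left(f \right)} = 0$
$n = -1466$ ($n = -8 - 1458 = -1466$)
$\left(4776855 - 480438\right) \left(\left(-1794669 - n\right) + 2243089\right) = \left(4776855 - 480438\right) \left(\left(-1794669 - -1466\right) + 2243089\right) = 4296417 \left(\left(-1794669 + 1466\right) + 2243089\right) = 4296417 \left(-1793203 + 2243089\right) = 4296417 \cdot 449886 = 1932897858462$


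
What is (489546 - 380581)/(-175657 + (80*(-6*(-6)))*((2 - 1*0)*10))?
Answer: -108965/118057 ≈ -0.92299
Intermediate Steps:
(489546 - 380581)/(-175657 + (80*(-6*(-6)))*((2 - 1*0)*10)) = 108965/(-175657 + (80*36)*((2 + 0)*10)) = 108965/(-175657 + 2880*(2*10)) = 108965/(-175657 + 2880*20) = 108965/(-175657 + 57600) = 108965/(-118057) = 108965*(-1/118057) = -108965/118057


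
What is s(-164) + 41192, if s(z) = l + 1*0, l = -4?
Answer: 41188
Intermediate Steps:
s(z) = -4 (s(z) = -4 + 1*0 = -4 + 0 = -4)
s(-164) + 41192 = -4 + 41192 = 41188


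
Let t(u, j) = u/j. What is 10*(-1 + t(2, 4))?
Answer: -5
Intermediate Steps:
10*(-1 + t(2, 4)) = 10*(-1 + 2/4) = 10*(-1 + 2*(¼)) = 10*(-1 + ½) = 10*(-½) = -5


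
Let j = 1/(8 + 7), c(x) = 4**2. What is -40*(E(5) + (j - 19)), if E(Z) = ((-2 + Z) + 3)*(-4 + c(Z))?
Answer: -6368/3 ≈ -2122.7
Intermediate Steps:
c(x) = 16
j = 1/15 ≈ 0.066667
E(Z) = 12 + 12*Z (E(Z) = ((-2 + Z) + 3)*(-4 + 16) = (1 + Z)*12 = 12 + 12*Z)
-40*(E(5) + (j - 19)) = -40*((12 + 12*5) + (1/15 - 19)) = -40*((12 + 60) - 284/15) = -40*(72 - 284/15) = -40*796/15 = -6368/3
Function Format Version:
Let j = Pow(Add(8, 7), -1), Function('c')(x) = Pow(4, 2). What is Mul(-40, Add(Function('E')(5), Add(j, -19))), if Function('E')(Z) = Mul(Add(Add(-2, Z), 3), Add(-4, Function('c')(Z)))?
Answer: Rational(-6368, 3) ≈ -2122.7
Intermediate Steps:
Function('c')(x) = 16
j = Rational(1, 15) (j = Pow(15, -1) = Rational(1, 15) ≈ 0.066667)
Function('E')(Z) = Add(12, Mul(12, Z)) (Function('E')(Z) = Mul(Add(Add(-2, Z), 3), Add(-4, 16)) = Mul(Add(1, Z), 12) = Add(12, Mul(12, Z)))
Mul(-40, Add(Function('E')(5), Add(j, -19))) = Mul(-40, Add(Add(12, Mul(12, 5)), Add(Rational(1, 15), -19))) = Mul(-40, Add(Add(12, 60), Rational(-284, 15))) = Mul(-40, Add(72, Rational(-284, 15))) = Mul(-40, Rational(796, 15)) = Rational(-6368, 3)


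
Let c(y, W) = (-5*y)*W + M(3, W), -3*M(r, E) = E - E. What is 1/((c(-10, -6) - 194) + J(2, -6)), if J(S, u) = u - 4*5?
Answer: -1/520 ≈ -0.0019231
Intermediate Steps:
M(r, E) = 0 (M(r, E) = -(E - E)/3 = -⅓*0 = 0)
J(S, u) = -20 + u (J(S, u) = u - 20 = -20 + u)
c(y, W) = -5*W*y (c(y, W) = (-5*y)*W + 0 = -5*W*y + 0 = -5*W*y)
1/((c(-10, -6) - 194) + J(2, -6)) = 1/((-5*(-6)*(-10) - 194) + (-20 - 6)) = 1/((-300 - 194) - 26) = 1/(-494 - 26) = 1/(-520) = -1/520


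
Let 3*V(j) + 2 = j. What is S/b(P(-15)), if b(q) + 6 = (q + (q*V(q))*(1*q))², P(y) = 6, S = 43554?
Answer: 7259/485 ≈ 14.967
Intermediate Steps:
V(j) = -⅔ + j/3
b(q) = -6 + (q + q²*(-⅔ + q/3))² (b(q) = -6 + (q + (q*(-⅔ + q/3))*(1*q))² = -6 + (q + (q*(-⅔ + q/3))*q)² = -6 + (q + q²*(-⅔ + q/3))²)
S/b(P(-15)) = 43554/(-6 + (⅑)*6²*(3 + 6*(-2 + 6))²) = 43554/(-6 + (⅑)*36*(3 + 6*4)²) = 43554/(-6 + (⅑)*36*(3 + 24)²) = 43554/(-6 + (⅑)*36*27²) = 43554/(-6 + (⅑)*36*729) = 43554/(-6 + 2916) = 43554/2910 = 43554*(1/2910) = 7259/485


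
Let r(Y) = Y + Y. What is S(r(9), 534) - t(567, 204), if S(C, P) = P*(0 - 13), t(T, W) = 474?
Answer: -7416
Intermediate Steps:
r(Y) = 2*Y
S(C, P) = -13*P (S(C, P) = P*(-13) = -13*P)
S(r(9), 534) - t(567, 204) = -13*534 - 1*474 = -6942 - 474 = -7416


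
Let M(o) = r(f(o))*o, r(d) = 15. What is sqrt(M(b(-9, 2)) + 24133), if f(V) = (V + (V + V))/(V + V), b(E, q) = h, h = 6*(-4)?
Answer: sqrt(23773) ≈ 154.19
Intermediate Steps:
h = -24
b(E, q) = -24
f(V) = 3/2 (f(V) = (V + 2*V)/((2*V)) = (3*V)*(1/(2*V)) = 3/2)
M(o) = 15*o
sqrt(M(b(-9, 2)) + 24133) = sqrt(15*(-24) + 24133) = sqrt(-360 + 24133) = sqrt(23773)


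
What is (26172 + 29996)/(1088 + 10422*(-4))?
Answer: -1003/725 ≈ -1.3834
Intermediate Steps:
(26172 + 29996)/(1088 + 10422*(-4)) = 56168/(1088 - 41688) = 56168/(-40600) = 56168*(-1/40600) = -1003/725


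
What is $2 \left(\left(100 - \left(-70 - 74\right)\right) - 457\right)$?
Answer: $-426$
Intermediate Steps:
$2 \left(\left(100 - \left(-70 - 74\right)\right) - 457\right) = 2 \left(\left(100 - -144\right) - 457\right) = 2 \left(\left(100 + 144\right) - 457\right) = 2 \left(244 - 457\right) = 2 \left(-213\right) = -426$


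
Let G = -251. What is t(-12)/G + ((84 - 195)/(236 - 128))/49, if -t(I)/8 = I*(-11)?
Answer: 1853497/442764 ≈ 4.1862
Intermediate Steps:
t(I) = 88*I (t(I) = -8*I*(-11) = -(-88)*I = 88*I)
t(-12)/G + ((84 - 195)/(236 - 128))/49 = (88*(-12))/(-251) + ((84 - 195)/(236 - 128))/49 = -1056*(-1/251) - 111/108*(1/49) = 1056/251 - 111*1/108*(1/49) = 1056/251 - 37/36*1/49 = 1056/251 - 37/1764 = 1853497/442764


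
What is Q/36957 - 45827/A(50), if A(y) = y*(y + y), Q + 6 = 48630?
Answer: -483502813/61595000 ≈ -7.8497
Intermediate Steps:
Q = 48624 (Q = -6 + 48630 = 48624)
A(y) = 2*y² (A(y) = y*(2*y) = 2*y²)
Q/36957 - 45827/A(50) = 48624/36957 - 45827/(2*50²) = 48624*(1/36957) - 45827/(2*2500) = 16208/12319 - 45827/5000 = -483502813/61595000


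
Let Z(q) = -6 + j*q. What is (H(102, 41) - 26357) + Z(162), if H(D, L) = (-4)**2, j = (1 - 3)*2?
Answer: -26995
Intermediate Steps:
j = -4 (j = -2*2 = -4)
Z(q) = -6 - 4*q
H(D, L) = 16
(H(102, 41) - 26357) + Z(162) = (16 - 26357) + (-6 - 4*162) = -26341 + (-6 - 648) = -26341 - 654 = -26995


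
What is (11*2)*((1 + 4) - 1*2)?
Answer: 66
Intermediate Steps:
(11*2)*((1 + 4) - 1*2) = 22*(5 - 2) = 22*3 = 66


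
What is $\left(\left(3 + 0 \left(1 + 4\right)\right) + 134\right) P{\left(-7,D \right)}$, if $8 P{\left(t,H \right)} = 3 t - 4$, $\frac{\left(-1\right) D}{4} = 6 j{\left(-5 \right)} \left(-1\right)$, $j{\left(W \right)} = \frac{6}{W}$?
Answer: $- \frac{3425}{8} \approx -428.13$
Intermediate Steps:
$D = - \frac{144}{5}$ ($D = - 4 \cdot 6 \frac{6}{-5} \left(-1\right) = - 4 \cdot 6 \cdot 6 \left(- \frac{1}{5}\right) \left(-1\right) = - 4 \cdot 6 \left(- \frac{6}{5}\right) \left(-1\right) = - 4 \left(\left(- \frac{36}{5}\right) \left(-1\right)\right) = \left(-4\right) \frac{36}{5} = - \frac{144}{5} \approx -28.8$)
$P{\left(t,H \right)} = - \frac{1}{2} + \frac{3 t}{8}$ ($P{\left(t,H \right)} = \frac{3 t - 4}{8} = \frac{-4 + 3 t}{8} = - \frac{1}{2} + \frac{3 t}{8}$)
$\left(\left(3 + 0 \left(1 + 4\right)\right) + 134\right) P{\left(-7,D \right)} = \left(\left(3 + 0 \left(1 + 4\right)\right) + 134\right) \left(- \frac{1}{2} + \frac{3}{8} \left(-7\right)\right) = \left(\left(3 + 0 \cdot 5\right) + 134\right) \left(- \frac{1}{2} - \frac{21}{8}\right) = \left(\left(3 + 0\right) + 134\right) \left(- \frac{25}{8}\right) = \left(3 + 134\right) \left(- \frac{25}{8}\right) = 137 \left(- \frac{25}{8}\right) = - \frac{3425}{8}$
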